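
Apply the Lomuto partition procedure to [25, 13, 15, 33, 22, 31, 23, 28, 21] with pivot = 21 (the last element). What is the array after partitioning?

Lomuto partition with pivot = 21:

Initial array: [25, 13, 15, 33, 22, 31, 23, 28, 21]

arr[0]=25 > 21: no swap
arr[1]=13 <= 21: swap with position 0, array becomes [13, 25, 15, 33, 22, 31, 23, 28, 21]
arr[2]=15 <= 21: swap with position 1, array becomes [13, 15, 25, 33, 22, 31, 23, 28, 21]
arr[3]=33 > 21: no swap
arr[4]=22 > 21: no swap
arr[5]=31 > 21: no swap
arr[6]=23 > 21: no swap
arr[7]=28 > 21: no swap

Place pivot at position 2: [13, 15, 21, 33, 22, 31, 23, 28, 25]
Pivot position: 2

After partitioning with pivot 21, the array becomes [13, 15, 21, 33, 22, 31, 23, 28, 25]. The pivot is placed at index 2. All elements to the left of the pivot are <= 21, and all elements to the right are > 21.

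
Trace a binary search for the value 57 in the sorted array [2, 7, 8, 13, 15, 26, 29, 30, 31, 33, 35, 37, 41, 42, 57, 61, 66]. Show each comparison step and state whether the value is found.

Binary search for 57 in [2, 7, 8, 13, 15, 26, 29, 30, 31, 33, 35, 37, 41, 42, 57, 61, 66]:

lo=0, hi=16, mid=8, arr[mid]=31 -> 31 < 57, search right half
lo=9, hi=16, mid=12, arr[mid]=41 -> 41 < 57, search right half
lo=13, hi=16, mid=14, arr[mid]=57 -> Found target at index 14!

Binary search finds 57 at index 14 after 3 comparisons. The search repeatedly halves the search space by comparing with the middle element.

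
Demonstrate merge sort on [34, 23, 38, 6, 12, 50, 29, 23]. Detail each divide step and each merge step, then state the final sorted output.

Merge sort trace:

Split: [34, 23, 38, 6, 12, 50, 29, 23] -> [34, 23, 38, 6] and [12, 50, 29, 23]
  Split: [34, 23, 38, 6] -> [34, 23] and [38, 6]
    Split: [34, 23] -> [34] and [23]
    Merge: [34] + [23] -> [23, 34]
    Split: [38, 6] -> [38] and [6]
    Merge: [38] + [6] -> [6, 38]
  Merge: [23, 34] + [6, 38] -> [6, 23, 34, 38]
  Split: [12, 50, 29, 23] -> [12, 50] and [29, 23]
    Split: [12, 50] -> [12] and [50]
    Merge: [12] + [50] -> [12, 50]
    Split: [29, 23] -> [29] and [23]
    Merge: [29] + [23] -> [23, 29]
  Merge: [12, 50] + [23, 29] -> [12, 23, 29, 50]
Merge: [6, 23, 34, 38] + [12, 23, 29, 50] -> [6, 12, 23, 23, 29, 34, 38, 50]

Final sorted array: [6, 12, 23, 23, 29, 34, 38, 50]

The merge sort proceeds by recursively splitting the array and merging sorted halves.
After all merges, the sorted array is [6, 12, 23, 23, 29, 34, 38, 50].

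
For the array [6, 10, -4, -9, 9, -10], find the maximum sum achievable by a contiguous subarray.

Using Kadane's algorithm on [6, 10, -4, -9, 9, -10]:

Scanning through the array:
Position 1 (value 10): max_ending_here = 16, max_so_far = 16
Position 2 (value -4): max_ending_here = 12, max_so_far = 16
Position 3 (value -9): max_ending_here = 3, max_so_far = 16
Position 4 (value 9): max_ending_here = 12, max_so_far = 16
Position 5 (value -10): max_ending_here = 2, max_so_far = 16

Maximum subarray: [6, 10]
Maximum sum: 16

The maximum subarray is [6, 10] with sum 16. This subarray runs from index 0 to index 1.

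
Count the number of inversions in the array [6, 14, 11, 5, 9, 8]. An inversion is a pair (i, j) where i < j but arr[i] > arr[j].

Finding inversions in [6, 14, 11, 5, 9, 8]:

(0, 3): arr[0]=6 > arr[3]=5
(1, 2): arr[1]=14 > arr[2]=11
(1, 3): arr[1]=14 > arr[3]=5
(1, 4): arr[1]=14 > arr[4]=9
(1, 5): arr[1]=14 > arr[5]=8
(2, 3): arr[2]=11 > arr[3]=5
(2, 4): arr[2]=11 > arr[4]=9
(2, 5): arr[2]=11 > arr[5]=8
(4, 5): arr[4]=9 > arr[5]=8

Total inversions: 9

The array has 9 inversion(s): (0,3), (1,2), (1,3), (1,4), (1,5), (2,3), (2,4), (2,5), (4,5). Each pair (i,j) satisfies i < j and arr[i] > arr[j].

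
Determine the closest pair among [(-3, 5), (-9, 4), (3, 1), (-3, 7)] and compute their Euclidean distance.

Computing all pairwise distances among 4 points:

d((-3, 5), (-9, 4)) = 6.0828
d((-3, 5), (3, 1)) = 7.2111
d((-3, 5), (-3, 7)) = 2.0 <-- minimum
d((-9, 4), (3, 1)) = 12.3693
d((-9, 4), (-3, 7)) = 6.7082
d((3, 1), (-3, 7)) = 8.4853

Closest pair: (-3, 5) and (-3, 7) with distance 2.0

The closest pair is (-3, 5) and (-3, 7) with Euclidean distance 2.0. For 4 points, brute-force pairwise comparison is shown above. For large n, the divide-and-conquer algorithm (sort by x, recurse on halves, check the dividing strip) achieves O(n log n).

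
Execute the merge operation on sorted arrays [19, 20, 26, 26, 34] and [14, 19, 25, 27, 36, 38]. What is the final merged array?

Merging process:

Compare 19 vs 14: take 14 from right. Merged: [14]
Compare 19 vs 19: take 19 from left. Merged: [14, 19]
Compare 20 vs 19: take 19 from right. Merged: [14, 19, 19]
Compare 20 vs 25: take 20 from left. Merged: [14, 19, 19, 20]
Compare 26 vs 25: take 25 from right. Merged: [14, 19, 19, 20, 25]
Compare 26 vs 27: take 26 from left. Merged: [14, 19, 19, 20, 25, 26]
Compare 26 vs 27: take 26 from left. Merged: [14, 19, 19, 20, 25, 26, 26]
Compare 34 vs 27: take 27 from right. Merged: [14, 19, 19, 20, 25, 26, 26, 27]
Compare 34 vs 36: take 34 from left. Merged: [14, 19, 19, 20, 25, 26, 26, 27, 34]
Append remaining from right: [36, 38]. Merged: [14, 19, 19, 20, 25, 26, 26, 27, 34, 36, 38]

Final merged array: [14, 19, 19, 20, 25, 26, 26, 27, 34, 36, 38]
Total comparisons: 9

The merged array is [14, 19, 19, 20, 25, 26, 26, 27, 34, 36, 38], requiring 9 comparisons. The merge step runs in O(n) time where n is the total number of elements.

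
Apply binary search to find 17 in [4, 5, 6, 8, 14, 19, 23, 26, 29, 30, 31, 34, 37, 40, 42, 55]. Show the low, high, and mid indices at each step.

Binary search for 17 in [4, 5, 6, 8, 14, 19, 23, 26, 29, 30, 31, 34, 37, 40, 42, 55]:

lo=0, hi=15, mid=7, arr[mid]=26 -> 26 > 17, search left half
lo=0, hi=6, mid=3, arr[mid]=8 -> 8 < 17, search right half
lo=4, hi=6, mid=5, arr[mid]=19 -> 19 > 17, search left half
lo=4, hi=4, mid=4, arr[mid]=14 -> 14 < 17, search right half
lo=5 > hi=4, target 17 not found

Binary search determines that 17 is not in the array after 4 comparisons. The search space was exhausted without finding the target.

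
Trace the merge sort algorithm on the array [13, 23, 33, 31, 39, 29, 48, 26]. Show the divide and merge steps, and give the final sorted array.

Merge sort trace:

Split: [13, 23, 33, 31, 39, 29, 48, 26] -> [13, 23, 33, 31] and [39, 29, 48, 26]
  Split: [13, 23, 33, 31] -> [13, 23] and [33, 31]
    Split: [13, 23] -> [13] and [23]
    Merge: [13] + [23] -> [13, 23]
    Split: [33, 31] -> [33] and [31]
    Merge: [33] + [31] -> [31, 33]
  Merge: [13, 23] + [31, 33] -> [13, 23, 31, 33]
  Split: [39, 29, 48, 26] -> [39, 29] and [48, 26]
    Split: [39, 29] -> [39] and [29]
    Merge: [39] + [29] -> [29, 39]
    Split: [48, 26] -> [48] and [26]
    Merge: [48] + [26] -> [26, 48]
  Merge: [29, 39] + [26, 48] -> [26, 29, 39, 48]
Merge: [13, 23, 31, 33] + [26, 29, 39, 48] -> [13, 23, 26, 29, 31, 33, 39, 48]

Final sorted array: [13, 23, 26, 29, 31, 33, 39, 48]

The merge sort proceeds by recursively splitting the array and merging sorted halves.
After all merges, the sorted array is [13, 23, 26, 29, 31, 33, 39, 48].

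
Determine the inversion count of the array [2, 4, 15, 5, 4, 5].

Finding inversions in [2, 4, 15, 5, 4, 5]:

(2, 3): arr[2]=15 > arr[3]=5
(2, 4): arr[2]=15 > arr[4]=4
(2, 5): arr[2]=15 > arr[5]=5
(3, 4): arr[3]=5 > arr[4]=4

Total inversions: 4

The array has 4 inversion(s): (2,3), (2,4), (2,5), (3,4). Each pair (i,j) satisfies i < j and arr[i] > arr[j].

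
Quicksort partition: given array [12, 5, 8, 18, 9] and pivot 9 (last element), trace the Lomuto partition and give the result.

Lomuto partition with pivot = 9:

Initial array: [12, 5, 8, 18, 9]

arr[0]=12 > 9: no swap
arr[1]=5 <= 9: swap with position 0, array becomes [5, 12, 8, 18, 9]
arr[2]=8 <= 9: swap with position 1, array becomes [5, 8, 12, 18, 9]
arr[3]=18 > 9: no swap

Place pivot at position 2: [5, 8, 9, 18, 12]
Pivot position: 2

After partitioning with pivot 9, the array becomes [5, 8, 9, 18, 12]. The pivot is placed at index 2. All elements to the left of the pivot are <= 9, and all elements to the right are > 9.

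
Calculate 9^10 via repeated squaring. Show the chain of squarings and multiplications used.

Computing 9^10 by squaring (build up from 9^1; each line after the first costs one multiplication):

9^1 = 9
9^2 = (9^1)^2 = 9^2 = 81
9^4 = (9^2)^2 = 81^2 = 6561
9^5 = 9 * 9^4 = 9 * 6561 = 59049
9^10 = (9^5)^2 = 59049^2 = 3486784401

Result: 3486784401
Multiplications needed: 4 (4 lines after 9^1)

9^10 = 3486784401. Using exponentiation by squaring, this requires 4 multiplications. The key idea: if the exponent is even, square the half-power; if odd, multiply by the base once.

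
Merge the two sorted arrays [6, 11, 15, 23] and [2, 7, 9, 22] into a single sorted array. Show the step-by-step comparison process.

Merging process:

Compare 6 vs 2: take 2 from right. Merged: [2]
Compare 6 vs 7: take 6 from left. Merged: [2, 6]
Compare 11 vs 7: take 7 from right. Merged: [2, 6, 7]
Compare 11 vs 9: take 9 from right. Merged: [2, 6, 7, 9]
Compare 11 vs 22: take 11 from left. Merged: [2, 6, 7, 9, 11]
Compare 15 vs 22: take 15 from left. Merged: [2, 6, 7, 9, 11, 15]
Compare 23 vs 22: take 22 from right. Merged: [2, 6, 7, 9, 11, 15, 22]
Append remaining from left: [23]. Merged: [2, 6, 7, 9, 11, 15, 22, 23]

Final merged array: [2, 6, 7, 9, 11, 15, 22, 23]
Total comparisons: 7

The merged array is [2, 6, 7, 9, 11, 15, 22, 23], requiring 7 comparisons. The merge step runs in O(n) time where n is the total number of elements.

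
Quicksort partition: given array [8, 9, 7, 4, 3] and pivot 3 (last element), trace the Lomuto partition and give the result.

Lomuto partition with pivot = 3:

Initial array: [8, 9, 7, 4, 3]

arr[0]=8 > 3: no swap
arr[1]=9 > 3: no swap
arr[2]=7 > 3: no swap
arr[3]=4 > 3: no swap

Place pivot at position 0: [3, 9, 7, 4, 8]
Pivot position: 0

After partitioning with pivot 3, the array becomes [3, 9, 7, 4, 8]. The pivot is placed at index 0. All elements to the left of the pivot are <= 3, and all elements to the right are > 3.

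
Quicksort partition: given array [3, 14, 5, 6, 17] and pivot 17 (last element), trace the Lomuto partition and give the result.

Lomuto partition with pivot = 17:

Initial array: [3, 14, 5, 6, 17]

arr[0]=3 <= 17: swap with position 0, array becomes [3, 14, 5, 6, 17]
arr[1]=14 <= 17: swap with position 1, array becomes [3, 14, 5, 6, 17]
arr[2]=5 <= 17: swap with position 2, array becomes [3, 14, 5, 6, 17]
arr[3]=6 <= 17: swap with position 3, array becomes [3, 14, 5, 6, 17]

Place pivot at position 4: [3, 14, 5, 6, 17]
Pivot position: 4

After partitioning with pivot 17, the array becomes [3, 14, 5, 6, 17]. The pivot is placed at index 4. All elements to the left of the pivot are <= 17, and all elements to the right are > 17.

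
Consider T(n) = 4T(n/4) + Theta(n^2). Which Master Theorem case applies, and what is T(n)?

Master Theorem for T(n) = 4T(n/4) + O(n^2):

a = 4, b = 4, c = 2
log_b(a) = log_4(4) = 1.0000

Case 3: c = 2 > log_4(4) = 1.0000
T(n) = O(n^2) = O(n^2)

For T(n) = 4T(n/4) + O(n^2): log_4(4) = 1.0000. This is Case 3 of the Master Theorem (c > log_b(a), work dominated by root), giving O(n^2).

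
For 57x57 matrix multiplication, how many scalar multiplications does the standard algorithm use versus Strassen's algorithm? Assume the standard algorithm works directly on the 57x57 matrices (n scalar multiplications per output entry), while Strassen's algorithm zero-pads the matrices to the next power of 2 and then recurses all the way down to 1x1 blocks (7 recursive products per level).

Matrix multiplication for 57x57 matrices:

Strassen's algorithm requires power-of-2 dimensions. Pad 57x57 to 64x64 (next power of 2).

Standard algorithm: 57^3 = 185193 multiplications
Strassen's algorithm: 7^(log2(64)) = 7^6 = 117649 multiplications
Savings: 185193 - 117649 = 67544 multiplications

Standard: 185193 multiplications (57^3). Strassen: 117649 multiplications (7^6, after padding to 64x64). Strassen reduces 8 recursive multiplications to 7 at each level.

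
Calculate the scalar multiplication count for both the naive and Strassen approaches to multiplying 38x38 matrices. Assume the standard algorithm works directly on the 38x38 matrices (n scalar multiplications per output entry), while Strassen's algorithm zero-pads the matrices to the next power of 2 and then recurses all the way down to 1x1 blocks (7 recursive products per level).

Matrix multiplication for 38x38 matrices:

Strassen's algorithm requires power-of-2 dimensions. Pad 38x38 to 64x64 (next power of 2).

Standard algorithm: 38^3 = 54872 multiplications
Strassen's algorithm: 7^(log2(64)) = 7^6 = 117649 multiplications
Difference: 54872 - 117649 = -62777 (Strassen uses MORE here due to padding overhead — for small or just-over-power-of-2 n, padding can outweigh the per-level savings)

Standard: 54872 multiplications (38^3). Strassen: 117649 multiplications (7^6, after padding to 64x64). Strassen reduces 8 recursive multiplications to 7 at each level.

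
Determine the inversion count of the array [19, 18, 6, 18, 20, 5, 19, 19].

Finding inversions in [19, 18, 6, 18, 20, 5, 19, 19]:

(0, 1): arr[0]=19 > arr[1]=18
(0, 2): arr[0]=19 > arr[2]=6
(0, 3): arr[0]=19 > arr[3]=18
(0, 5): arr[0]=19 > arr[5]=5
(1, 2): arr[1]=18 > arr[2]=6
(1, 5): arr[1]=18 > arr[5]=5
(2, 5): arr[2]=6 > arr[5]=5
(3, 5): arr[3]=18 > arr[5]=5
(4, 5): arr[4]=20 > arr[5]=5
(4, 6): arr[4]=20 > arr[6]=19
(4, 7): arr[4]=20 > arr[7]=19

Total inversions: 11

The array has 11 inversion(s): (0,1), (0,2), (0,3), (0,5), (1,2), (1,5), (2,5), (3,5), (4,5), (4,6), (4,7). Each pair (i,j) satisfies i < j and arr[i] > arr[j].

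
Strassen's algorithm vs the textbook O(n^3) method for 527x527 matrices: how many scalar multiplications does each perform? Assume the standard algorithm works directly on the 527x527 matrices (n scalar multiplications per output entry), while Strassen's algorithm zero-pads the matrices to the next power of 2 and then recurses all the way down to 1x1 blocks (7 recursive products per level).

Matrix multiplication for 527x527 matrices:

Strassen's algorithm requires power-of-2 dimensions. Pad 527x527 to 1024x1024 (next power of 2).

Standard algorithm: 527^3 = 146363183 multiplications
Strassen's algorithm: 7^(log2(1024)) = 7^10 = 282475249 multiplications
Difference: 146363183 - 282475249 = -136112066 (Strassen uses MORE here due to padding overhead — for small or just-over-power-of-2 n, padding can outweigh the per-level savings)

Standard: 146363183 multiplications (527^3). Strassen: 282475249 multiplications (7^10, after padding to 1024x1024). Strassen reduces 8 recursive multiplications to 7 at each level.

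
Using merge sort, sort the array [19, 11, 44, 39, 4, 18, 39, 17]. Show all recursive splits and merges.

Merge sort trace:

Split: [19, 11, 44, 39, 4, 18, 39, 17] -> [19, 11, 44, 39] and [4, 18, 39, 17]
  Split: [19, 11, 44, 39] -> [19, 11] and [44, 39]
    Split: [19, 11] -> [19] and [11]
    Merge: [19] + [11] -> [11, 19]
    Split: [44, 39] -> [44] and [39]
    Merge: [44] + [39] -> [39, 44]
  Merge: [11, 19] + [39, 44] -> [11, 19, 39, 44]
  Split: [4, 18, 39, 17] -> [4, 18] and [39, 17]
    Split: [4, 18] -> [4] and [18]
    Merge: [4] + [18] -> [4, 18]
    Split: [39, 17] -> [39] and [17]
    Merge: [39] + [17] -> [17, 39]
  Merge: [4, 18] + [17, 39] -> [4, 17, 18, 39]
Merge: [11, 19, 39, 44] + [4, 17, 18, 39] -> [4, 11, 17, 18, 19, 39, 39, 44]

Final sorted array: [4, 11, 17, 18, 19, 39, 39, 44]

The merge sort proceeds by recursively splitting the array and merging sorted halves.
After all merges, the sorted array is [4, 11, 17, 18, 19, 39, 39, 44].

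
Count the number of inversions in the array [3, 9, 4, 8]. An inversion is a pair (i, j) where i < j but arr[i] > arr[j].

Finding inversions in [3, 9, 4, 8]:

(1, 2): arr[1]=9 > arr[2]=4
(1, 3): arr[1]=9 > arr[3]=8

Total inversions: 2

The array has 2 inversion(s): (1,2), (1,3). Each pair (i,j) satisfies i < j and arr[i] > arr[j].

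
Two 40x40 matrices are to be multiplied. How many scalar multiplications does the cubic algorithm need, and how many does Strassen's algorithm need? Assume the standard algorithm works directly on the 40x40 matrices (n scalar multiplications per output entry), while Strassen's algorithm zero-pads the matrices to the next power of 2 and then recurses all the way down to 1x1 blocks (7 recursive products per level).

Matrix multiplication for 40x40 matrices:

Strassen's algorithm requires power-of-2 dimensions. Pad 40x40 to 64x64 (next power of 2).

Standard algorithm: 40^3 = 64000 multiplications
Strassen's algorithm: 7^(log2(64)) = 7^6 = 117649 multiplications
Difference: 64000 - 117649 = -53649 (Strassen uses MORE here due to padding overhead — for small or just-over-power-of-2 n, padding can outweigh the per-level savings)

Standard: 64000 multiplications (40^3). Strassen: 117649 multiplications (7^6, after padding to 64x64). Strassen reduces 8 recursive multiplications to 7 at each level.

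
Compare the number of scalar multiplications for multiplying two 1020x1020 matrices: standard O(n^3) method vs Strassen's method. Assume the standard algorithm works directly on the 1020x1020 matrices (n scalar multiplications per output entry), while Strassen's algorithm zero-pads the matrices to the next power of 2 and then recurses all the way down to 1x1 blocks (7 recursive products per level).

Matrix multiplication for 1020x1020 matrices:

Strassen's algorithm requires power-of-2 dimensions. Pad 1020x1020 to 1024x1024 (next power of 2).

Standard algorithm: 1020^3 = 1061208000 multiplications
Strassen's algorithm: 7^(log2(1024)) = 7^10 = 282475249 multiplications
Savings: 1061208000 - 282475249 = 778732751 multiplications

Standard: 1061208000 multiplications (1020^3). Strassen: 282475249 multiplications (7^10, after padding to 1024x1024). Strassen reduces 8 recursive multiplications to 7 at each level.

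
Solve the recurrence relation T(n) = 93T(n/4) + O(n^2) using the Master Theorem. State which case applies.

Master Theorem for T(n) = 93T(n/4) + O(n^2):

a = 93, b = 4, c = 2
log_b(a) = log_4(93) = 3.2696

Case 1: c = 2 < log_4(93) = 3.2696
T(n) = O(n^(log_4 93))

For T(n) = 93T(n/4) + O(n^2): log_4(93) = 3.2696. This is Case 1 of the Master Theorem (c < log_b(a), work dominated by leaves), giving O(n^(log_4 93)).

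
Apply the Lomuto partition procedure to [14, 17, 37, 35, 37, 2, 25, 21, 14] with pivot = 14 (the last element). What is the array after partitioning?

Lomuto partition with pivot = 14:

Initial array: [14, 17, 37, 35, 37, 2, 25, 21, 14]

arr[0]=14 <= 14: swap with position 0, array becomes [14, 17, 37, 35, 37, 2, 25, 21, 14]
arr[1]=17 > 14: no swap
arr[2]=37 > 14: no swap
arr[3]=35 > 14: no swap
arr[4]=37 > 14: no swap
arr[5]=2 <= 14: swap with position 1, array becomes [14, 2, 37, 35, 37, 17, 25, 21, 14]
arr[6]=25 > 14: no swap
arr[7]=21 > 14: no swap

Place pivot at position 2: [14, 2, 14, 35, 37, 17, 25, 21, 37]
Pivot position: 2

After partitioning with pivot 14, the array becomes [14, 2, 14, 35, 37, 17, 25, 21, 37]. The pivot is placed at index 2. All elements to the left of the pivot are <= 14, and all elements to the right are > 14.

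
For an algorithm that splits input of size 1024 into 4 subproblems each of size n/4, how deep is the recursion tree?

For divide and conquer with division factor 4:

Problem sizes at each level:
Level 0: 1024
Level 1: 256
Level 2: 64
Level 3: 16
Level 4: 4
Level 5: 1

The root is level 0 and the size-1 base case is level 5 (the tree spans levels 0 through 5, i.e. 6 levels counting the root), so the depth is the number of divisions: log_4(1024) = 5

The recursion tree depth is log_4(1024) = 5. At each level, the problem size is divided by 4, so it takes 5 divisions to reduce to a base case of size 1. The algorithm makes 4 recursive calls at each level.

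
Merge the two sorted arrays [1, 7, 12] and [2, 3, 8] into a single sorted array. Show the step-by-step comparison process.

Merging process:

Compare 1 vs 2: take 1 from left. Merged: [1]
Compare 7 vs 2: take 2 from right. Merged: [1, 2]
Compare 7 vs 3: take 3 from right. Merged: [1, 2, 3]
Compare 7 vs 8: take 7 from left. Merged: [1, 2, 3, 7]
Compare 12 vs 8: take 8 from right. Merged: [1, 2, 3, 7, 8]
Append remaining from left: [12]. Merged: [1, 2, 3, 7, 8, 12]

Final merged array: [1, 2, 3, 7, 8, 12]
Total comparisons: 5

The merged array is [1, 2, 3, 7, 8, 12], requiring 5 comparisons. The merge step runs in O(n) time where n is the total number of elements.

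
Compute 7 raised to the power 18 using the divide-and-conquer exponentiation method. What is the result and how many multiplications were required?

Computing 7^18 by squaring (build up from 7^1; each line after the first costs one multiplication):

7^1 = 7
7^2 = (7^1)^2 = 7^2 = 49
7^4 = (7^2)^2 = 49^2 = 2401
7^8 = (7^4)^2 = 2401^2 = 5764801
7^9 = 7 * 7^8 = 7 * 5764801 = 40353607
7^18 = (7^9)^2 = 40353607^2 = 1628413597910449

Result: 1628413597910449
Multiplications needed: 5 (5 lines after 7^1)

7^18 = 1628413597910449. Using exponentiation by squaring, this requires 5 multiplications. The key idea: if the exponent is even, square the half-power; if odd, multiply by the base once.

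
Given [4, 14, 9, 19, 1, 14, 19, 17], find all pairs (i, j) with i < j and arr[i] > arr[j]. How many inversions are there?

Finding inversions in [4, 14, 9, 19, 1, 14, 19, 17]:

(0, 4): arr[0]=4 > arr[4]=1
(1, 2): arr[1]=14 > arr[2]=9
(1, 4): arr[1]=14 > arr[4]=1
(2, 4): arr[2]=9 > arr[4]=1
(3, 4): arr[3]=19 > arr[4]=1
(3, 5): arr[3]=19 > arr[5]=14
(3, 7): arr[3]=19 > arr[7]=17
(6, 7): arr[6]=19 > arr[7]=17

Total inversions: 8

The array has 8 inversion(s): (0,4), (1,2), (1,4), (2,4), (3,4), (3,5), (3,7), (6,7). Each pair (i,j) satisfies i < j and arr[i] > arr[j].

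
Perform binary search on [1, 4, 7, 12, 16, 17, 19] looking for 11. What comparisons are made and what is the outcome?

Binary search for 11 in [1, 4, 7, 12, 16, 17, 19]:

lo=0, hi=6, mid=3, arr[mid]=12 -> 12 > 11, search left half
lo=0, hi=2, mid=1, arr[mid]=4 -> 4 < 11, search right half
lo=2, hi=2, mid=2, arr[mid]=7 -> 7 < 11, search right half
lo=3 > hi=2, target 11 not found

Binary search determines that 11 is not in the array after 3 comparisons. The search space was exhausted without finding the target.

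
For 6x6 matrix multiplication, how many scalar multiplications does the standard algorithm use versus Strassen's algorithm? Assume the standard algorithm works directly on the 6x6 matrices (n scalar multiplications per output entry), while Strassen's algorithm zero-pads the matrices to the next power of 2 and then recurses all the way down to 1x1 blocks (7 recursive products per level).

Matrix multiplication for 6x6 matrices:

Strassen's algorithm requires power-of-2 dimensions. Pad 6x6 to 8x8 (next power of 2).

Standard algorithm: 6^3 = 216 multiplications
Strassen's algorithm: 7^(log2(8)) = 7^3 = 343 multiplications
Difference: 216 - 343 = -127 (Strassen uses MORE here due to padding overhead — for small or just-over-power-of-2 n, padding can outweigh the per-level savings)

Standard: 216 multiplications (6^3). Strassen: 343 multiplications (7^3, after padding to 8x8). Strassen reduces 8 recursive multiplications to 7 at each level.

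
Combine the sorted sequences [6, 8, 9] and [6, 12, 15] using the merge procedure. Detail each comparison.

Merging process:

Compare 6 vs 6: take 6 from left. Merged: [6]
Compare 8 vs 6: take 6 from right. Merged: [6, 6]
Compare 8 vs 12: take 8 from left. Merged: [6, 6, 8]
Compare 9 vs 12: take 9 from left. Merged: [6, 6, 8, 9]
Append remaining from right: [12, 15]. Merged: [6, 6, 8, 9, 12, 15]

Final merged array: [6, 6, 8, 9, 12, 15]
Total comparisons: 4

The merged array is [6, 6, 8, 9, 12, 15], requiring 4 comparisons. The merge step runs in O(n) time where n is the total number of elements.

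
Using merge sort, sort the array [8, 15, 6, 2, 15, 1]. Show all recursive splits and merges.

Merge sort trace:

Split: [8, 15, 6, 2, 15, 1] -> [8, 15, 6] and [2, 15, 1]
  Split: [8, 15, 6] -> [8] and [15, 6]
    Split: [15, 6] -> [15] and [6]
    Merge: [15] + [6] -> [6, 15]
  Merge: [8] + [6, 15] -> [6, 8, 15]
  Split: [2, 15, 1] -> [2] and [15, 1]
    Split: [15, 1] -> [15] and [1]
    Merge: [15] + [1] -> [1, 15]
  Merge: [2] + [1, 15] -> [1, 2, 15]
Merge: [6, 8, 15] + [1, 2, 15] -> [1, 2, 6, 8, 15, 15]

Final sorted array: [1, 2, 6, 8, 15, 15]

The merge sort proceeds by recursively splitting the array and merging sorted halves.
After all merges, the sorted array is [1, 2, 6, 8, 15, 15].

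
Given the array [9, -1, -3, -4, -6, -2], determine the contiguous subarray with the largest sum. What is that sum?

Using Kadane's algorithm on [9, -1, -3, -4, -6, -2]:

Scanning through the array:
Position 1 (value -1): max_ending_here = 8, max_so_far = 9
Position 2 (value -3): max_ending_here = 5, max_so_far = 9
Position 3 (value -4): max_ending_here = 1, max_so_far = 9
Position 4 (value -6): max_ending_here = -5, max_so_far = 9
Position 5 (value -2): max_ending_here = -2, max_so_far = 9

Maximum subarray: [9]
Maximum sum: 9

The maximum subarray is [9] with sum 9. This subarray runs from index 0 to index 0.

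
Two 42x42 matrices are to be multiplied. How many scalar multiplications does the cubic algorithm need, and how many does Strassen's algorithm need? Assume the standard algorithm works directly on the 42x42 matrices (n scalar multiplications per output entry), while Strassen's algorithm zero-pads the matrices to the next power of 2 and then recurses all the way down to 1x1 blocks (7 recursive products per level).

Matrix multiplication for 42x42 matrices:

Strassen's algorithm requires power-of-2 dimensions. Pad 42x42 to 64x64 (next power of 2).

Standard algorithm: 42^3 = 74088 multiplications
Strassen's algorithm: 7^(log2(64)) = 7^6 = 117649 multiplications
Difference: 74088 - 117649 = -43561 (Strassen uses MORE here due to padding overhead — for small or just-over-power-of-2 n, padding can outweigh the per-level savings)

Standard: 74088 multiplications (42^3). Strassen: 117649 multiplications (7^6, after padding to 64x64). Strassen reduces 8 recursive multiplications to 7 at each level.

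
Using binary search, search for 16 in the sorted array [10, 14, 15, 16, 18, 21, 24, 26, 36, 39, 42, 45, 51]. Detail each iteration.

Binary search for 16 in [10, 14, 15, 16, 18, 21, 24, 26, 36, 39, 42, 45, 51]:

lo=0, hi=12, mid=6, arr[mid]=24 -> 24 > 16, search left half
lo=0, hi=5, mid=2, arr[mid]=15 -> 15 < 16, search right half
lo=3, hi=5, mid=4, arr[mid]=18 -> 18 > 16, search left half
lo=3, hi=3, mid=3, arr[mid]=16 -> Found target at index 3!

Binary search finds 16 at index 3 after 4 comparisons. The search repeatedly halves the search space by comparing with the middle element.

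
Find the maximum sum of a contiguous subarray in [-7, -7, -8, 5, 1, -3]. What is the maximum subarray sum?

Using Kadane's algorithm on [-7, -7, -8, 5, 1, -3]:

Scanning through the array:
Position 1 (value -7): max_ending_here = -7, max_so_far = -7
Position 2 (value -8): max_ending_here = -8, max_so_far = -7
Position 3 (value 5): max_ending_here = 5, max_so_far = 5
Position 4 (value 1): max_ending_here = 6, max_so_far = 6
Position 5 (value -3): max_ending_here = 3, max_so_far = 6

Maximum subarray: [5, 1]
Maximum sum: 6

The maximum subarray is [5, 1] with sum 6. This subarray runs from index 3 to index 4.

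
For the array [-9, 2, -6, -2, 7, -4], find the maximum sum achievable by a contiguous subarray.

Using Kadane's algorithm on [-9, 2, -6, -2, 7, -4]:

Scanning through the array:
Position 1 (value 2): max_ending_here = 2, max_so_far = 2
Position 2 (value -6): max_ending_here = -4, max_so_far = 2
Position 3 (value -2): max_ending_here = -2, max_so_far = 2
Position 4 (value 7): max_ending_here = 7, max_so_far = 7
Position 5 (value -4): max_ending_here = 3, max_so_far = 7

Maximum subarray: [7]
Maximum sum: 7

The maximum subarray is [7] with sum 7. This subarray runs from index 4 to index 4.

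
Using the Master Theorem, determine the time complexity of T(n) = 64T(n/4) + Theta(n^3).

Master Theorem for T(n) = 64T(n/4) + O(n^3):

a = 64, b = 4, c = 3
log_b(a) = log_4(64) = 3.0000

Case 2: c = 3 = log_4(64) = 3.0000
T(n) = O(n^3 log n) = O(n^3 log n)

For T(n) = 64T(n/4) + O(n^3): log_4(64) = 3.0000. This is Case 2 of the Master Theorem (c = log_b(a), equal work at all levels), giving O(n^3 log n).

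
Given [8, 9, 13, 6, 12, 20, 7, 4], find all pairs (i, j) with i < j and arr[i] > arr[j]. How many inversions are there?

Finding inversions in [8, 9, 13, 6, 12, 20, 7, 4]:

(0, 3): arr[0]=8 > arr[3]=6
(0, 6): arr[0]=8 > arr[6]=7
(0, 7): arr[0]=8 > arr[7]=4
(1, 3): arr[1]=9 > arr[3]=6
(1, 6): arr[1]=9 > arr[6]=7
(1, 7): arr[1]=9 > arr[7]=4
(2, 3): arr[2]=13 > arr[3]=6
(2, 4): arr[2]=13 > arr[4]=12
(2, 6): arr[2]=13 > arr[6]=7
(2, 7): arr[2]=13 > arr[7]=4
(3, 7): arr[3]=6 > arr[7]=4
(4, 6): arr[4]=12 > arr[6]=7
(4, 7): arr[4]=12 > arr[7]=4
(5, 6): arr[5]=20 > arr[6]=7
(5, 7): arr[5]=20 > arr[7]=4
(6, 7): arr[6]=7 > arr[7]=4

Total inversions: 16

The array has 16 inversion(s): (0,3), (0,6), (0,7), (1,3), (1,6), (1,7), (2,3), (2,4), (2,6), (2,7), (3,7), (4,6), (4,7), (5,6), (5,7), (6,7). Each pair (i,j) satisfies i < j and arr[i] > arr[j].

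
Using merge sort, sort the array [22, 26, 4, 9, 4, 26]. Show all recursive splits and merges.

Merge sort trace:

Split: [22, 26, 4, 9, 4, 26] -> [22, 26, 4] and [9, 4, 26]
  Split: [22, 26, 4] -> [22] and [26, 4]
    Split: [26, 4] -> [26] and [4]
    Merge: [26] + [4] -> [4, 26]
  Merge: [22] + [4, 26] -> [4, 22, 26]
  Split: [9, 4, 26] -> [9] and [4, 26]
    Split: [4, 26] -> [4] and [26]
    Merge: [4] + [26] -> [4, 26]
  Merge: [9] + [4, 26] -> [4, 9, 26]
Merge: [4, 22, 26] + [4, 9, 26] -> [4, 4, 9, 22, 26, 26]

Final sorted array: [4, 4, 9, 22, 26, 26]

The merge sort proceeds by recursively splitting the array and merging sorted halves.
After all merges, the sorted array is [4, 4, 9, 22, 26, 26].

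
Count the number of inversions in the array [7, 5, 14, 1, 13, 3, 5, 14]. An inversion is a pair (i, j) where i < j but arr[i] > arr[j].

Finding inversions in [7, 5, 14, 1, 13, 3, 5, 14]:

(0, 1): arr[0]=7 > arr[1]=5
(0, 3): arr[0]=7 > arr[3]=1
(0, 5): arr[0]=7 > arr[5]=3
(0, 6): arr[0]=7 > arr[6]=5
(1, 3): arr[1]=5 > arr[3]=1
(1, 5): arr[1]=5 > arr[5]=3
(2, 3): arr[2]=14 > arr[3]=1
(2, 4): arr[2]=14 > arr[4]=13
(2, 5): arr[2]=14 > arr[5]=3
(2, 6): arr[2]=14 > arr[6]=5
(4, 5): arr[4]=13 > arr[5]=3
(4, 6): arr[4]=13 > arr[6]=5

Total inversions: 12

The array has 12 inversion(s): (0,1), (0,3), (0,5), (0,6), (1,3), (1,5), (2,3), (2,4), (2,5), (2,6), (4,5), (4,6). Each pair (i,j) satisfies i < j and arr[i] > arr[j].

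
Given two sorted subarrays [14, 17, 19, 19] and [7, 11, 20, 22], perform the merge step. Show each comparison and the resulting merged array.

Merging process:

Compare 14 vs 7: take 7 from right. Merged: [7]
Compare 14 vs 11: take 11 from right. Merged: [7, 11]
Compare 14 vs 20: take 14 from left. Merged: [7, 11, 14]
Compare 17 vs 20: take 17 from left. Merged: [7, 11, 14, 17]
Compare 19 vs 20: take 19 from left. Merged: [7, 11, 14, 17, 19]
Compare 19 vs 20: take 19 from left. Merged: [7, 11, 14, 17, 19, 19]
Append remaining from right: [20, 22]. Merged: [7, 11, 14, 17, 19, 19, 20, 22]

Final merged array: [7, 11, 14, 17, 19, 19, 20, 22]
Total comparisons: 6

The merged array is [7, 11, 14, 17, 19, 19, 20, 22], requiring 6 comparisons. The merge step runs in O(n) time where n is the total number of elements.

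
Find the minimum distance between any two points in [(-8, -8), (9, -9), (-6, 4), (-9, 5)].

Computing all pairwise distances among 4 points:

d((-8, -8), (9, -9)) = 17.0294
d((-8, -8), (-6, 4)) = 12.1655
d((-8, -8), (-9, 5)) = 13.0384
d((9, -9), (-6, 4)) = 19.8494
d((9, -9), (-9, 5)) = 22.8035
d((-6, 4), (-9, 5)) = 3.1623 <-- minimum

Closest pair: (-6, 4) and (-9, 5) with distance 3.1623

The closest pair is (-6, 4) and (-9, 5) with Euclidean distance 3.1623. For 4 points, brute-force pairwise comparison is shown above. For large n, the divide-and-conquer algorithm (sort by x, recurse on halves, check the dividing strip) achieves O(n log n).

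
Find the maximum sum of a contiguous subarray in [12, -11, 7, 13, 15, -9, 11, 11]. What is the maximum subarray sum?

Using Kadane's algorithm on [12, -11, 7, 13, 15, -9, 11, 11]:

Scanning through the array:
Position 1 (value -11): max_ending_here = 1, max_so_far = 12
Position 2 (value 7): max_ending_here = 8, max_so_far = 12
Position 3 (value 13): max_ending_here = 21, max_so_far = 21
Position 4 (value 15): max_ending_here = 36, max_so_far = 36
Position 5 (value -9): max_ending_here = 27, max_so_far = 36
Position 6 (value 11): max_ending_here = 38, max_so_far = 38
Position 7 (value 11): max_ending_here = 49, max_so_far = 49

Maximum subarray: [12, -11, 7, 13, 15, -9, 11, 11]
Maximum sum: 49

The maximum subarray is [12, -11, 7, 13, 15, -9, 11, 11] with sum 49. This subarray runs from index 0 to index 7.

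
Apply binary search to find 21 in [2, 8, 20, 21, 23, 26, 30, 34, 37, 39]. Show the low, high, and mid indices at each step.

Binary search for 21 in [2, 8, 20, 21, 23, 26, 30, 34, 37, 39]:

lo=0, hi=9, mid=4, arr[mid]=23 -> 23 > 21, search left half
lo=0, hi=3, mid=1, arr[mid]=8 -> 8 < 21, search right half
lo=2, hi=3, mid=2, arr[mid]=20 -> 20 < 21, search right half
lo=3, hi=3, mid=3, arr[mid]=21 -> Found target at index 3!

Binary search finds 21 at index 3 after 4 comparisons. The search repeatedly halves the search space by comparing with the middle element.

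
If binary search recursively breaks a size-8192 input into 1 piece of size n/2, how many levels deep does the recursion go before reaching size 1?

For divide and conquer with division factor 2:

Problem sizes at each level:
Level 0: 8192
Level 1: 4096
Level 2: 2048
Level 3: 1024
Level 4: 512
Level 5: 256
Level 6: 128
Level 7: 64
Level 8: 32
Level 9: 16
Level 10: 8
Level 11: 4
Level 12: 2
Level 13: 1

The root is level 0 and the size-1 base case is level 13 (the tree spans levels 0 through 13, i.e. 14 levels counting the root), so the depth is the number of divisions: log_2(8192) = 13

The recursion tree depth is log_2(8192) = 13. At each level, the problem size is divided by 2, so it takes 13 divisions to reduce to a base case of size 1. The algorithm makes 1 recursive call at each level.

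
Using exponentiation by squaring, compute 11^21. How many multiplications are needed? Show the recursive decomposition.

Computing 11^21 by squaring (build up from 11^1; each line after the first costs one multiplication):

11^1 = 11
11^2 = (11^1)^2 = 11^2 = 121
11^4 = (11^2)^2 = 121^2 = 14641
11^5 = 11 * 11^4 = 11 * 14641 = 161051
11^10 = (11^5)^2 = 161051^2 = 25937424601
11^20 = (11^10)^2 = 25937424601^2 = 672749994932560009201
11^21 = 11 * 11^20 = 11 * 672749994932560009201 = 7400249944258160101211

Result: 7400249944258160101211
Multiplications needed: 6 (6 lines after 11^1)

11^21 = 7400249944258160101211. Using exponentiation by squaring, this requires 6 multiplications. The key idea: if the exponent is even, square the half-power; if odd, multiply by the base once.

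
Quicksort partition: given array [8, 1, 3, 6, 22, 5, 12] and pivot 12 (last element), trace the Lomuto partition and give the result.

Lomuto partition with pivot = 12:

Initial array: [8, 1, 3, 6, 22, 5, 12]

arr[0]=8 <= 12: swap with position 0, array becomes [8, 1, 3, 6, 22, 5, 12]
arr[1]=1 <= 12: swap with position 1, array becomes [8, 1, 3, 6, 22, 5, 12]
arr[2]=3 <= 12: swap with position 2, array becomes [8, 1, 3, 6, 22, 5, 12]
arr[3]=6 <= 12: swap with position 3, array becomes [8, 1, 3, 6, 22, 5, 12]
arr[4]=22 > 12: no swap
arr[5]=5 <= 12: swap with position 4, array becomes [8, 1, 3, 6, 5, 22, 12]

Place pivot at position 5: [8, 1, 3, 6, 5, 12, 22]
Pivot position: 5

After partitioning with pivot 12, the array becomes [8, 1, 3, 6, 5, 12, 22]. The pivot is placed at index 5. All elements to the left of the pivot are <= 12, and all elements to the right are > 12.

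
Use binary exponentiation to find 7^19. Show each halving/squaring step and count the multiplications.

Computing 7^19 by squaring (build up from 7^1; each line after the first costs one multiplication):

7^1 = 7
7^2 = (7^1)^2 = 7^2 = 49
7^4 = (7^2)^2 = 49^2 = 2401
7^8 = (7^4)^2 = 2401^2 = 5764801
7^9 = 7 * 7^8 = 7 * 5764801 = 40353607
7^18 = (7^9)^2 = 40353607^2 = 1628413597910449
7^19 = 7 * 7^18 = 7 * 1628413597910449 = 11398895185373143

Result: 11398895185373143
Multiplications needed: 6 (6 lines after 7^1)

7^19 = 11398895185373143. Using exponentiation by squaring, this requires 6 multiplications. The key idea: if the exponent is even, square the half-power; if odd, multiply by the base once.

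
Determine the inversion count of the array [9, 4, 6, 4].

Finding inversions in [9, 4, 6, 4]:

(0, 1): arr[0]=9 > arr[1]=4
(0, 2): arr[0]=9 > arr[2]=6
(0, 3): arr[0]=9 > arr[3]=4
(2, 3): arr[2]=6 > arr[3]=4

Total inversions: 4

The array has 4 inversion(s): (0,1), (0,2), (0,3), (2,3). Each pair (i,j) satisfies i < j and arr[i] > arr[j].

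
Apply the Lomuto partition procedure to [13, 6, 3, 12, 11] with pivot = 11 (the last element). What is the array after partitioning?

Lomuto partition with pivot = 11:

Initial array: [13, 6, 3, 12, 11]

arr[0]=13 > 11: no swap
arr[1]=6 <= 11: swap with position 0, array becomes [6, 13, 3, 12, 11]
arr[2]=3 <= 11: swap with position 1, array becomes [6, 3, 13, 12, 11]
arr[3]=12 > 11: no swap

Place pivot at position 2: [6, 3, 11, 12, 13]
Pivot position: 2

After partitioning with pivot 11, the array becomes [6, 3, 11, 12, 13]. The pivot is placed at index 2. All elements to the left of the pivot are <= 11, and all elements to the right are > 11.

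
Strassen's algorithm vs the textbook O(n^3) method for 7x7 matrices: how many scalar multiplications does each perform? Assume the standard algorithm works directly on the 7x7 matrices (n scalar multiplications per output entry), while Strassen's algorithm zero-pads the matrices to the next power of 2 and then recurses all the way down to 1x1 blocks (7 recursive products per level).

Matrix multiplication for 7x7 matrices:

Strassen's algorithm requires power-of-2 dimensions. Pad 7x7 to 8x8 (next power of 2).

Standard algorithm: 7^3 = 343 multiplications
Strassen's algorithm: 7^(log2(8)) = 7^3 = 343 multiplications
Savings: 343 - 343 = 0 multiplications

Standard: 343 multiplications (7^3). Strassen: 343 multiplications (7^3, after padding to 8x8). Strassen reduces 8 recursive multiplications to 7 at each level.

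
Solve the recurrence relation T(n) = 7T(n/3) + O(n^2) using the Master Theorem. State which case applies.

Master Theorem for T(n) = 7T(n/3) + O(n^2):

a = 7, b = 3, c = 2
log_b(a) = log_3(7) = 1.7712

Case 3: c = 2 > log_3(7) = 1.7712
T(n) = O(n^2) = O(n^2)

For T(n) = 7T(n/3) + O(n^2): log_3(7) = 1.7712. This is Case 3 of the Master Theorem (c > log_b(a), work dominated by root), giving O(n^2).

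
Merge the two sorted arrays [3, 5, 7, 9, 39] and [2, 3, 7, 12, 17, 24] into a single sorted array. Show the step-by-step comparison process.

Merging process:

Compare 3 vs 2: take 2 from right. Merged: [2]
Compare 3 vs 3: take 3 from left. Merged: [2, 3]
Compare 5 vs 3: take 3 from right. Merged: [2, 3, 3]
Compare 5 vs 7: take 5 from left. Merged: [2, 3, 3, 5]
Compare 7 vs 7: take 7 from left. Merged: [2, 3, 3, 5, 7]
Compare 9 vs 7: take 7 from right. Merged: [2, 3, 3, 5, 7, 7]
Compare 9 vs 12: take 9 from left. Merged: [2, 3, 3, 5, 7, 7, 9]
Compare 39 vs 12: take 12 from right. Merged: [2, 3, 3, 5, 7, 7, 9, 12]
Compare 39 vs 17: take 17 from right. Merged: [2, 3, 3, 5, 7, 7, 9, 12, 17]
Compare 39 vs 24: take 24 from right. Merged: [2, 3, 3, 5, 7, 7, 9, 12, 17, 24]
Append remaining from left: [39]. Merged: [2, 3, 3, 5, 7, 7, 9, 12, 17, 24, 39]

Final merged array: [2, 3, 3, 5, 7, 7, 9, 12, 17, 24, 39]
Total comparisons: 10

The merged array is [2, 3, 3, 5, 7, 7, 9, 12, 17, 24, 39], requiring 10 comparisons. The merge step runs in O(n) time where n is the total number of elements.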